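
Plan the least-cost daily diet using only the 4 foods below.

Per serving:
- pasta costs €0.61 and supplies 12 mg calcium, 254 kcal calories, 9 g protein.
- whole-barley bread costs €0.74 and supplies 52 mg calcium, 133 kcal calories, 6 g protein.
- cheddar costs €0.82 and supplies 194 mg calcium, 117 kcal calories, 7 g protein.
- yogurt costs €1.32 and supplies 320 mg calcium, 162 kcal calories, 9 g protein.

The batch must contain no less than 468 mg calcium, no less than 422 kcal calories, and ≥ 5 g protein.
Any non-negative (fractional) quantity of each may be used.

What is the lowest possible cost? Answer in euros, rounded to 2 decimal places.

€2.29

Let x1 = servings of pasta, x2 = servings of whole-barley bread, x3 = servings of cheddar, x4 = servings of yogurt.
Minimise 0.61x1 + 0.74x2 + 0.82x3 + 1.32x4 subject to:
  12x1 + 52x2 + 194x3 + 320x4 ≥ 468   (calcium)
  254x1 + 133x2 + 117x3 + 162x4 ≥ 422   (calories)
  9x1 + 6x2 + 7x3 + 9x4 ≥ 5   (protein)
  x1, x2, x3, x4 ≥ 0.
The minimum-cost mix takes nothing from whole-barley bread, yogurt — only pasta, cheddar. There the calcium and calories constraints are tight.
Solving gives x1 = 0.5663, x3 = 2.377.
Objective = 0.61·0.5663 + 0.82·2.377 = 2.2946.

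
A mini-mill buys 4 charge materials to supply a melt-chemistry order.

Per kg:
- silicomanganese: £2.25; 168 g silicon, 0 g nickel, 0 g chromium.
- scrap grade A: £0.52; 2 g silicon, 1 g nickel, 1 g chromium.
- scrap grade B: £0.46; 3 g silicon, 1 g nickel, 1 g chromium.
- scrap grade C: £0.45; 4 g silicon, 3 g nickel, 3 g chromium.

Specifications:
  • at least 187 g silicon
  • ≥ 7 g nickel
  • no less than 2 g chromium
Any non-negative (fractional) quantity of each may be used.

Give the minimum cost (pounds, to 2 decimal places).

Treat it as an LP. Let x1 = kg of silicomanganese, x2 = kg of scrap grade A, x3 = kg of scrap grade B, x4 = kg of scrap grade C.
min 2.25x1 + 0.52x2 + 0.46x3 + 0.45x4 s.t.:
  168x1 + 2x2 + 3x3 + 4x4 ≥ 187   (silicon)
  1x2 + 1x3 + 3x4 ≥ 7   (nickel)
  1x2 + 1x3 + 3x4 ≥ 2   (chromium)
  x1, x2, x3, x4 ≥ 0.
At the optimum only silicomanganese, scrap grade C are positive (scrap grade A, scrap grade B = 0). There the silicon and nickel constraints are tight.
That vertex is x1 = 1.058, x4 = 2.333.
Cost = 2.25·1.058 + 0.45·2.333 = 3.4304.

£3.43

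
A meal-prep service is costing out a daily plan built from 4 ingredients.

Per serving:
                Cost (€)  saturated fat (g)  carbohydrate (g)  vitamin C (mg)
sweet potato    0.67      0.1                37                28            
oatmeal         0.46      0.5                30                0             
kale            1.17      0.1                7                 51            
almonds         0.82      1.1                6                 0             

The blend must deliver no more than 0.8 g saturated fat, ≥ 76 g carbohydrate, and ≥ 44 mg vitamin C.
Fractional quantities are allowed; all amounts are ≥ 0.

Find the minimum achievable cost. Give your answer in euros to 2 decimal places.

€1.33

This is a linear program. Let x1 = servings of sweet potato, x2 = servings of oatmeal, x3 = servings of kale, x4 = servings of almonds.
Minimise 0.67x1 + 0.46x2 + 1.17x3 + 0.82x4 s.t.:
  0.1x1 + 0.5x2 + 0.1x3 + 1.1x4 ≤ 0.8   (saturated fat)
  37x1 + 30x2 + 7x3 + 6x4 ≥ 76   (carbohydrate)
  28x1 + 51x3 ≥ 44   (vitamin C)
  x1, x2, x3, x4 ≥ 0.
At the optimum only sweet potato, oatmeal are positive (kale, almonds = 0). There the carbohydrate and vitamin C constraints are tight.
Solving gives x1 = 1.571, x2 = 0.5952.
Total cost: 0.67·1.571 + 0.46·0.5952 = 1.3264.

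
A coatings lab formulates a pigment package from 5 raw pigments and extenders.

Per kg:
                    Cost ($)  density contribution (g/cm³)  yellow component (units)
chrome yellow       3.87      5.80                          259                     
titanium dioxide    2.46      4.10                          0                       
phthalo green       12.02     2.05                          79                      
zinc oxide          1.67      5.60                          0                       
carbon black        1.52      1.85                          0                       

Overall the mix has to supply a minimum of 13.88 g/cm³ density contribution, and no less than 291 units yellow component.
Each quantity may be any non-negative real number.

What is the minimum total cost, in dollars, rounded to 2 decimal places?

Treat it as an LP. Let x1 = kg of chrome yellow, x2 = kg of titanium dioxide, x3 = kg of phthalo green, x4 = kg of zinc oxide, x5 = kg of carbon black.
Minimise 3.87x1 + 2.46x2 + 12.02x3 + 1.67x4 + 1.52x5 s.t.:
  5.8x1 + 4.1x2 + 2.05x3 + 5.6x4 + 1.85x5 ≥ 13.88   (density contribution)
  259x1 + 79x3 ≥ 291   (yellow component)
  x1, x2, x3, x4, x5 ≥ 0.
At the optimum only chrome yellow, zinc oxide are positive (titanium dioxide, phthalo green, carbon black = 0). Binding constraints: density contribution and yellow component.
That vertex is x1 = 1.1236, x4 = 1.3149.
Total cost: 3.87·1.1236 + 1.67·1.3149 = 6.5442.

$6.54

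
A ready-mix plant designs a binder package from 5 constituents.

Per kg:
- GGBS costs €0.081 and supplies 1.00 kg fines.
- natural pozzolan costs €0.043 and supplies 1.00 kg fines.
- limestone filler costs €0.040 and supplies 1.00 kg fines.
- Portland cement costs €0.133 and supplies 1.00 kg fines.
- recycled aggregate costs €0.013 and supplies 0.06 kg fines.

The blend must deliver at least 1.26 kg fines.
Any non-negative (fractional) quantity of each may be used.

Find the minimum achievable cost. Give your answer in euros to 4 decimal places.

Let x1 = kg of GGBS, x2 = kg of natural pozzolan, x3 = kg of limestone filler, x4 = kg of Portland cement, x5 = kg of recycled aggregate.
min 0.081x1 + 0.043x2 + 0.04x3 + 0.133x4 + 0.013x5 subject to:
  1x1 + 1x2 + 1x3 + 1x4 + 0.06x5 ≥ 1.26   (fines)
  x1, x2, x3, x4, x5 ≥ 0.
The cheapest feasible vertex uses only limestone filler; GGBS, natural pozzolan, Portland cement, recycled aggregate are not used. There the fines constraint is tight.
That vertex is x3 = 1.26.
Hence cost = 0.04·1.26 = €0.050400.

€0.0504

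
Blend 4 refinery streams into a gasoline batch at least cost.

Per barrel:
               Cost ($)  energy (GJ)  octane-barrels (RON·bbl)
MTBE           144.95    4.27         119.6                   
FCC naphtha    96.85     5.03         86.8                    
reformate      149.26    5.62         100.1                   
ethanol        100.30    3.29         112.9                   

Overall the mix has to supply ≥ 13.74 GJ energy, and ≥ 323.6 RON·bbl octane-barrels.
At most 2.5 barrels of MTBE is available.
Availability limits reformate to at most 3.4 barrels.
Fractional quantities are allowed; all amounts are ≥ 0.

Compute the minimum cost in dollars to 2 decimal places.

$321.50

This is a linear program. Let x1 = barrels of MTBE, x2 = barrels of FCC naphtha, x3 = barrels of reformate, x4 = barrels of ethanol.
min 144.95x1 + 96.85x2 + 149.26x3 + 100.3x4 with:
  4.27x1 + 5.03x2 + 5.62x3 + 3.29x4 ≥ 13.74   (energy)
  119.6x1 + 86.8x2 + 100.1x3 + 112.9x4 ≥ 323.6   (octane-barrels)
  x1 ≤ 2.5
  x3 ≤ 3.4
  x1, x2, x3, x4 ≥ 0.
The optimal basis is {FCC naphtha, ethanol}; MTBE, reformate drop out. There the energy and octane-barrels constraints are tight.
Optimal quantities: FCC naphtha = 1.7236 barrels, ethanol = 1.5411 barrels.
Total cost: 96.85·1.7236 + 100.3·1.5411 = 321.5030.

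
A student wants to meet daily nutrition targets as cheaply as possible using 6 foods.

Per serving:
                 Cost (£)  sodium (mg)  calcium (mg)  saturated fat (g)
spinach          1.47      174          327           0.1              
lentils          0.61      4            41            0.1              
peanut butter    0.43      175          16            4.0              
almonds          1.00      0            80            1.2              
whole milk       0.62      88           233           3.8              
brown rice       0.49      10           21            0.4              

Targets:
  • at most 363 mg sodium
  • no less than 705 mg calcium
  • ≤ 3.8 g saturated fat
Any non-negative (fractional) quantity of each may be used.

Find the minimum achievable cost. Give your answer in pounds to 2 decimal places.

Let x1 = servings of spinach, x2 = servings of lentils, x3 = servings of peanut butter, x4 = servings of almonds, x5 = servings of whole milk, x6 = servings of brown rice.
Minimize 1.47x1 + 0.61x2 + 0.43x3 + 1x4 + 0.62x5 + 0.49x6 with:
  174x1 + 4x2 + 175x3 + 88x5 + 10x6 ≤ 363   (sodium)
  327x1 + 41x2 + 16x3 + 80x4 + 233x5 + 21x6 ≥ 705   (calcium)
  0.1x1 + 0.1x2 + 4x3 + 1.2x4 + 3.8x5 + 0.4x6 ≤ 3.8   (saturated fat)
  x1, x2, x3, x4, x5, x6 ≥ 0.
The optimal basis is {spinach, whole milk}; lentils, peanut butter, almonds, brown rice drop out. There the calcium and saturated fat constraints are tight.
That vertex is x1 = 1.471, x5 = 0.9613.
Cost = 1.47·1.471 + 0.62·0.9613 = 2.7584.

£2.76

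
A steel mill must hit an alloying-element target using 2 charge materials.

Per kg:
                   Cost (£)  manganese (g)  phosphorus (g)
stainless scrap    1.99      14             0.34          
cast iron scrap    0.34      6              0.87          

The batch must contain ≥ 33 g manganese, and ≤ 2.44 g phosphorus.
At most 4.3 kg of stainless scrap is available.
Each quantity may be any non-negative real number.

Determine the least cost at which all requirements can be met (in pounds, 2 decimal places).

Treat it as an LP. Let x1 = kg of stainless scrap, x2 = kg of cast iron scrap.
Minimise 1.99x1 + 0.34x2 s.t.:
  14x1 + 6x2 ≥ 33   (manganese)
  0.34x1 + 0.87x2 ≤ 2.44   (phosphorus)
  x1 ≤ 4.3
  x1, x2 ≥ 0.
Both inputs are positive at the optimum. The manganese and phosphorus requirements are met with equality.
Solving gives x1 = 1.388, x2 = 2.262.
Total cost: 1.99·1.388 + 0.34·2.262 = 3.5312.

£3.53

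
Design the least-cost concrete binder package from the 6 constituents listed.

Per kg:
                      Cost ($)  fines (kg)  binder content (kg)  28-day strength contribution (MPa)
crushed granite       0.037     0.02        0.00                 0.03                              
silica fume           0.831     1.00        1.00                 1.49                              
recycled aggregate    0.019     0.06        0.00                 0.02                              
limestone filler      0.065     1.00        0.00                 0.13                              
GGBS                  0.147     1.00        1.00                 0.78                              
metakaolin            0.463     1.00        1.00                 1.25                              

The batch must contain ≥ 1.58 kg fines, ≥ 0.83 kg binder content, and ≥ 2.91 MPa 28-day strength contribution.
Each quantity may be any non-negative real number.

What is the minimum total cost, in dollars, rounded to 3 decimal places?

Treat it as an LP. Let x1 = kg of crushed granite, x2 = kg of silica fume, x3 = kg of recycled aggregate, x4 = kg of limestone filler, x5 = kg of GGBS, x6 = kg of metakaolin.
Minimise 0.037x1 + 0.831x2 + 0.019x3 + 0.065x4 + 0.147x5 + 0.463x6 s.t.:
  0.02x1 + 1x2 + 0.06x3 + 1x4 + 1x5 + 1x6 ≥ 1.58   (fines)
  1x2 + 1x5 + 1x6 ≥ 0.83   (binder content)
  0.03x1 + 1.49x2 + 0.02x3 + 0.13x4 + 0.78x5 + 1.25x6 ≥ 2.91   (28-day strength contribution)
  x1, x2, x3, x4, x5, x6 ≥ 0.
The cheapest feasible vertex uses only GGBS; crushed granite, silica fume, recycled aggregate, limestone filler, metakaolin are not used. The 28-day strength contribution requirement is met with equality.
That vertex is x5 = 3.731.
Objective = 0.147·3.731 = 0.54846.

$0.548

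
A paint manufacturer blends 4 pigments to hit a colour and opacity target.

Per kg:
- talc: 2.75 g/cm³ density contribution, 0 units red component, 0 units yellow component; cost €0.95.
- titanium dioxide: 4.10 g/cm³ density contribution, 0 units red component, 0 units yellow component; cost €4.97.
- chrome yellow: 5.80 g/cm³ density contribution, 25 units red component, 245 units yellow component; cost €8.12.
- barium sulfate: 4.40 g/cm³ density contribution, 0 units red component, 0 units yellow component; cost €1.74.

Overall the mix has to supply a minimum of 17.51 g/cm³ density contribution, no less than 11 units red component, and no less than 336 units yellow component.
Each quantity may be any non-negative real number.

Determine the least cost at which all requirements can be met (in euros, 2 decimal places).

Let x1 = kg of talc, x2 = kg of titanium dioxide, x3 = kg of chrome yellow, x4 = kg of barium sulfate.
min 0.95x1 + 4.97x2 + 8.12x3 + 1.74x4 s.t.:
  2.75x1 + 4.1x2 + 5.8x3 + 4.4x4 ≥ 17.51   (density contribution)
  25x3 ≥ 11   (red component)
  245x3 ≥ 336   (yellow component)
  x1, x2, x3, x4 ≥ 0.
The optimal basis is {talc, chrome yellow}; titanium dioxide, barium sulfate drop out. There the density contribution and yellow component constraints are tight.
So talc = 3.4748 kg, chrome yellow = 1.3714 kg.
Total cost: 0.95·3.4748 + 8.12·1.3714 = 14.4368.

€14.44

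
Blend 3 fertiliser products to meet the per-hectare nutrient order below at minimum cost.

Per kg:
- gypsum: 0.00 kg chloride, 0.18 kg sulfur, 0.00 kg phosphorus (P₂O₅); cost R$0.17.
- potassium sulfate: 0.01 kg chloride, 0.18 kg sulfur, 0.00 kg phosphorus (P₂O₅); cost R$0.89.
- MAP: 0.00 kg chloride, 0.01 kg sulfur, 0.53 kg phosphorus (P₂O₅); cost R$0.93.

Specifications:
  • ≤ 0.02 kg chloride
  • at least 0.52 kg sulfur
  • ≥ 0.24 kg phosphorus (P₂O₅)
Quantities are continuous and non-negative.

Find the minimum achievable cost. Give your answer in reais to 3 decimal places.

R$0.908

Treat it as an LP. Let x1 = kg of gypsum, x2 = kg of potassium sulfate, x3 = kg of MAP.
min 0.17x1 + 0.89x2 + 0.93x3 s.t.:
  0.01x2 ≤ 0.02   (chloride)
  0.18x1 + 0.18x2 + 0.01x3 ≥ 0.52   (sulfur)
  0.53x3 ≥ 0.24   (phosphorus (P₂O₅))
  x1, x2, x3 ≥ 0.
The minimum-cost mix takes nothing from potassium sulfate — only gypsum, MAP. There the sulfur and phosphorus (P₂O₅) constraints are tight.
Solving gives x1 = 2.864, x3 = 0.4528.
Hence cost = 0.17·2.864 + 0.93·0.4528 = R$0.90798.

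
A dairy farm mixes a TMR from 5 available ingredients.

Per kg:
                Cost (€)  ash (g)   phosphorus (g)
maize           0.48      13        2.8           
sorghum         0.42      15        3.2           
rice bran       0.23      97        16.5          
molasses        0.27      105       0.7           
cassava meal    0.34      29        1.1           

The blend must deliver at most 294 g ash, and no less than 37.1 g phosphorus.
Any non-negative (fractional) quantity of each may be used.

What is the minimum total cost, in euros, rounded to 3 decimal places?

Let x1 = kg of maize, x2 = kg of sorghum, x3 = kg of rice bran, x4 = kg of molasses, x5 = kg of cassava meal.
Minimize 0.48x1 + 0.42x2 + 0.23x3 + 0.27x4 + 0.34x5 s.t.:
  13x1 + 15x2 + 97x3 + 105x4 + 29x5 ≤ 294   (ash)
  2.8x1 + 3.2x2 + 16.5x3 + 0.7x4 + 1.1x5 ≥ 37.1   (phosphorus)
  x1, x2, x3, x4, x5 ≥ 0.
At the optimum only rice bran is positive (maize, sorghum, molasses, cassava meal = 0). There the phosphorus constraint is tight.
Solving gives x3 = 2.248.
Hence cost = 0.23·2.248 = €0.51704.

€0.517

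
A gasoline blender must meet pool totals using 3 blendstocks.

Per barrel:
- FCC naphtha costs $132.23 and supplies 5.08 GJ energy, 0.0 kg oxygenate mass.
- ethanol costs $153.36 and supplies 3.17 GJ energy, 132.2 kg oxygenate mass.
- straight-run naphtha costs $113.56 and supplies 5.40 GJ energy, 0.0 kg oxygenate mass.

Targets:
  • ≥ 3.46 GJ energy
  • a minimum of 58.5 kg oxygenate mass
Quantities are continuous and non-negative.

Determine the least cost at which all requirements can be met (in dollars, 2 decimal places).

$111.13

Let x1 = barrels of FCC naphtha, x2 = barrels of ethanol, x3 = barrels of straight-run naphtha.
Minimize 132.23x1 + 153.36x2 + 113.56x3 s.t.:
  5.08x1 + 3.17x2 + 5.4x3 ≥ 3.46   (energy)
  132.2x2 ≥ 58.5   (oxygenate mass)
  x1, x2, x3 ≥ 0.
The minimum-cost mix takes nothing from FCC naphtha — only ethanol, straight-run naphtha. There the energy and oxygenate mass constraints are tight.
That vertex is x2 = 0.4425, x3 = 0.381.
Hence cost = 153.36·0.4425 + 113.56·0.381 = $111.1282.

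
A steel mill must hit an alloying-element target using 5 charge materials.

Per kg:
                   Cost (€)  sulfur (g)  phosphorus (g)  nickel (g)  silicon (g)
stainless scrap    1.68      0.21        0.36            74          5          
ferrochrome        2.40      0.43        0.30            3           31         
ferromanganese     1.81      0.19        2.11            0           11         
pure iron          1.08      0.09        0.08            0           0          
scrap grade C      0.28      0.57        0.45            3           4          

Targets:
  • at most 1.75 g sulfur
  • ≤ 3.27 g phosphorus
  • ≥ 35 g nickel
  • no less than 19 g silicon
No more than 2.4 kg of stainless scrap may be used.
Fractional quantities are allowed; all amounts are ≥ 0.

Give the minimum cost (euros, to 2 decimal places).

Treat it as an LP. Let x1 = kg of stainless scrap, x2 = kg of ferrochrome, x3 = kg of ferromanganese, x4 = kg of pure iron, x5 = kg of scrap grade C.
Minimise 1.68x1 + 2.4x2 + 1.81x3 + 1.08x4 + 0.28x5 subject to:
  0.21x1 + 0.43x2 + 0.19x3 + 0.09x4 + 0.57x5 ≤ 1.75   (sulfur)
  0.36x1 + 0.3x2 + 2.11x3 + 0.08x4 + 0.45x5 ≤ 3.27   (phosphorus)
  74x1 + 3x2 + 3x5 ≥ 35   (nickel)
  5x1 + 31x2 + 11x3 + 4x5 ≥ 19   (silicon)
  x1 ≤ 2.4
  x1, x2, x3, x4, x5 ≥ 0.
The minimum-cost mix takes nothing from ferromanganese, pure iron — only stainless scrap, ferrochrome, scrap grade C. Binding constraints: sulfur, nickel, silicon.
That vertex is x1 = 0.3518, x2 = 0.1958, x5 = 2.793.
Hence cost = 1.68·0.3518 + 2.4·0.1958 + 0.28·2.793 = €1.8430.

€1.84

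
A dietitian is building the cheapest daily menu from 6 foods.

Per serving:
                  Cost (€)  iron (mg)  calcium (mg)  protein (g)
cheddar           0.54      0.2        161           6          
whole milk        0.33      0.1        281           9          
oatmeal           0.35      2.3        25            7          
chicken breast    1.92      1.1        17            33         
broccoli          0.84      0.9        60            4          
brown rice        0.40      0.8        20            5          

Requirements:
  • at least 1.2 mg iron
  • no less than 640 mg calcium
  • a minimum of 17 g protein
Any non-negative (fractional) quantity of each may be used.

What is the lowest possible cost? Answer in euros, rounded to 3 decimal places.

Let x1 = servings of cheddar, x2 = servings of whole milk, x3 = servings of oatmeal, x4 = servings of chicken breast, x5 = servings of broccoli, x6 = servings of brown rice.
min 0.54x1 + 0.33x2 + 0.35x3 + 1.92x4 + 0.84x5 + 0.4x6 subject to:
  0.2x1 + 0.1x2 + 2.3x3 + 1.1x4 + 0.9x5 + 0.8x6 ≥ 1.2   (iron)
  161x1 + 281x2 + 25x3 + 17x4 + 60x5 + 20x6 ≥ 640   (calcium)
  6x1 + 9x2 + 7x3 + 33x4 + 4x5 + 5x6 ≥ 17   (protein)
  x1, x2, x3, x4, x5, x6 ≥ 0.
At the optimum only whole milk, oatmeal are positive (cheddar, chicken breast, broccoli, brown rice = 0). The iron and calcium requirements are met with equality.
Solving gives x2 = 2.24, x3 = 0.4244.
Cost = 0.33·2.24 + 0.35·0.4244 = 0.88774.

€0.888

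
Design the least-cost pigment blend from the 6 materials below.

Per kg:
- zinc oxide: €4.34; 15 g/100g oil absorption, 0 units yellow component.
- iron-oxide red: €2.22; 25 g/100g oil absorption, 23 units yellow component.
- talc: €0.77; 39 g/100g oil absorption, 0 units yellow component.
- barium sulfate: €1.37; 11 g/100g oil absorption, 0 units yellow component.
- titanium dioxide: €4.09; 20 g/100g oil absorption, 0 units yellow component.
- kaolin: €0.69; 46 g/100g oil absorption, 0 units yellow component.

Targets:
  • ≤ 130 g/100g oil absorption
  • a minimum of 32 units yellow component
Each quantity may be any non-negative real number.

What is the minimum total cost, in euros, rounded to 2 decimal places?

Set it up as a linear program. Let x1 = kg of zinc oxide, x2 = kg of iron-oxide red, x3 = kg of talc, x4 = kg of barium sulfate, x5 = kg of titanium dioxide, x6 = kg of kaolin.
min 4.34x1 + 2.22x2 + 0.77x3 + 1.37x4 + 4.09x5 + 0.69x6 with:
  15x1 + 25x2 + 39x3 + 11x4 + 20x5 + 46x6 ≤ 130   (oil absorption)
  23x2 ≥ 32   (yellow component)
  x1, x2, x3, x4, x5, x6 ≥ 0.
The cheapest feasible vertex uses only iron-oxide red; zinc oxide, talc, barium sulfate, titanium dioxide, kaolin are not used. Binding constraint: yellow component.
So iron-oxide red = 1.391 kg.
Cost = 2.22·1.391 = 3.0880.

€3.09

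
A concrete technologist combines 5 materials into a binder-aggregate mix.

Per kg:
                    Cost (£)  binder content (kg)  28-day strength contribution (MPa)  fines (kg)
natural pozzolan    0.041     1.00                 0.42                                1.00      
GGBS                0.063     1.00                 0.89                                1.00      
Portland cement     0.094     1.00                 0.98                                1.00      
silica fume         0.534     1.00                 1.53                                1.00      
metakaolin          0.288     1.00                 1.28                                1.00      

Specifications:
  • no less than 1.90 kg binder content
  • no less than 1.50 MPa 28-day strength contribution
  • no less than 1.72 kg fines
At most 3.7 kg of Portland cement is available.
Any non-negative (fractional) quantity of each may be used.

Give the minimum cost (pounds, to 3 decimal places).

£0.111

Let x1 = kg of natural pozzolan, x2 = kg of GGBS, x3 = kg of Portland cement, x4 = kg of silica fume, x5 = kg of metakaolin.
Minimize 0.041x1 + 0.063x2 + 0.094x3 + 0.534x4 + 0.288x5 s.t.:
  1x1 + 1x2 + 1x3 + 1x4 + 1x5 ≥ 1.9   (binder content)
  0.42x1 + 0.89x2 + 0.98x3 + 1.53x4 + 1.28x5 ≥ 1.5   (28-day strength contribution)
  1x1 + 1x2 + 1x3 + 1x4 + 1x5 ≥ 1.72   (fines)
  x3 ≤ 3.7
  x1, x2, x3, x4, x5 ≥ 0.
At the optimum only natural pozzolan, GGBS are positive (Portland cement, silica fume, metakaolin = 0). There the binder content and 28-day strength contribution constraints are tight.
That vertex is x1 = 0.4064, x2 = 1.494.
Cost = 0.041·0.4064 + 0.063·1.494 = 0.11078.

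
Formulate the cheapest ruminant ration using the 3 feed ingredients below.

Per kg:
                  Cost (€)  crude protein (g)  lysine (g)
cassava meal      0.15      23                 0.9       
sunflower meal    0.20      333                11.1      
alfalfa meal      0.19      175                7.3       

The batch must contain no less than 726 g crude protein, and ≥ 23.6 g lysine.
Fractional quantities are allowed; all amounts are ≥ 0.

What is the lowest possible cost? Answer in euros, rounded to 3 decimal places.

Let x1 = kg of cassava meal, x2 = kg of sunflower meal, x3 = kg of alfalfa meal.
Minimise 0.15x1 + 0.2x2 + 0.19x3 subject to:
  23x1 + 333x2 + 175x3 ≥ 726   (crude protein)
  0.9x1 + 11.1x2 + 7.3x3 ≥ 23.6   (lysine)
  x1, x2, x3 ≥ 0.
The cheapest feasible vertex uses only sunflower meal; cassava meal, alfalfa meal are not used. Binding constraint: crude protein.
That vertex is x2 = 2.18.
Total cost: 0.2·2.18 = 0.43600.

€0.436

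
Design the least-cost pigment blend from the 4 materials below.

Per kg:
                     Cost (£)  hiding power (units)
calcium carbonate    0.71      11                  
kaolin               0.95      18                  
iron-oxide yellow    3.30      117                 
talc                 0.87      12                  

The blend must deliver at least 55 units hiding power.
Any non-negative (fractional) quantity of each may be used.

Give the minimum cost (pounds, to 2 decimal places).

Set it up as a linear program. Let x1 = kg of calcium carbonate, x2 = kg of kaolin, x3 = kg of iron-oxide yellow, x4 = kg of talc.
Minimise 0.71x1 + 0.95x2 + 3.3x3 + 0.87x4 s.t.:
  11x1 + 18x2 + 117x3 + 12x4 ≥ 55   (hiding power)
  x1, x2, x3, x4 ≥ 0.
The minimum-cost mix takes nothing from calcium carbonate, kaolin, talc — only iron-oxide yellow. The hiding power requirement is met with equality.
That vertex is x3 = 0.4701.
Total cost: 3.3·0.4701 = 1.5513.

£1.55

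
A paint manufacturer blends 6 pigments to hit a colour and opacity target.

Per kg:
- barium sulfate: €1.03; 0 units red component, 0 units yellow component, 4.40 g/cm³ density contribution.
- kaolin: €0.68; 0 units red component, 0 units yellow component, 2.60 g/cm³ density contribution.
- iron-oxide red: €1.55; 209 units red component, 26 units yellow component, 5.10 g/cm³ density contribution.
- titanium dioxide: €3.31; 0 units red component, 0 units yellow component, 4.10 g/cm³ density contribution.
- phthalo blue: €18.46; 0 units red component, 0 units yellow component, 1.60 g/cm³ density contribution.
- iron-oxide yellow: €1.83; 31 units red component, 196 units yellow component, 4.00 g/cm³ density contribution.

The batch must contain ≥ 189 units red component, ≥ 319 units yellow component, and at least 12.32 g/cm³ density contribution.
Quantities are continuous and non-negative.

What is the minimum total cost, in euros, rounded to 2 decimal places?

Let x1 = kg of barium sulfate, x2 = kg of kaolin, x3 = kg of iron-oxide red, x4 = kg of titanium dioxide, x5 = kg of phthalo blue, x6 = kg of iron-oxide yellow.
Minimise 1.03x1 + 0.68x2 + 1.55x3 + 3.31x4 + 18.46x5 + 1.83x6 with:
  209x3 + 31x6 ≥ 189   (red component)
  26x3 + 196x6 ≥ 319   (yellow component)
  4.4x1 + 2.6x2 + 5.1x3 + 4.1x4 + 1.6x5 + 4x6 ≥ 12.32   (density contribution)
  x1, x2, x3, x4, x5, x6 ≥ 0.
The optimal basis is {barium sulfate, iron-oxide red, iron-oxide yellow}; kaolin, titanium dioxide, phthalo blue drop out. The red component, yellow component, density contribution requirements are met with equality.
So barium sulfate = 0.6182 kg, iron-oxide red = 0.6762 kg, iron-oxide yellow = 1.538 kg.
Cost = 1.03·0.6182 + 1.55·0.6762 + 1.83·1.538 = 4.4994.

€4.50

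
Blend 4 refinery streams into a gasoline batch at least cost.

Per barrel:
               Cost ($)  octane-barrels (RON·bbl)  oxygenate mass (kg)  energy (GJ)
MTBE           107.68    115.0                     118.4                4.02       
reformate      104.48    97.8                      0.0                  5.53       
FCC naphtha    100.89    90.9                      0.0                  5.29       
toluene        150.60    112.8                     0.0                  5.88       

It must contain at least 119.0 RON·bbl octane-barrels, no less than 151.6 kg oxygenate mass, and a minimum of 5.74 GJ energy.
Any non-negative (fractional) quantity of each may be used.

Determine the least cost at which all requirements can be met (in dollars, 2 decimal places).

$149.07

This is a linear program. Let x1 = barrels of MTBE, x2 = barrels of reformate, x3 = barrels of FCC naphtha, x4 = barrels of toluene.
Minimize 107.68x1 + 104.48x2 + 100.89x3 + 150.6x4 with:
  115x1 + 97.8x2 + 90.9x3 + 112.8x4 ≥ 119   (octane-barrels)
  118.4x1 ≥ 151.6   (oxygenate mass)
  4.02x1 + 5.53x2 + 5.29x3 + 5.88x4 ≥ 5.74   (energy)
  x1, x2, x3, x4 ≥ 0.
At the optimum only MTBE, reformate are positive (FCC naphtha, toluene = 0). There the oxygenate mass and energy constraints are tight.
Solving gives x1 = 1.2804, x2 = 0.10719.
Total cost: 107.68·1.2804 + 104.48·0.10719 = 149.0727.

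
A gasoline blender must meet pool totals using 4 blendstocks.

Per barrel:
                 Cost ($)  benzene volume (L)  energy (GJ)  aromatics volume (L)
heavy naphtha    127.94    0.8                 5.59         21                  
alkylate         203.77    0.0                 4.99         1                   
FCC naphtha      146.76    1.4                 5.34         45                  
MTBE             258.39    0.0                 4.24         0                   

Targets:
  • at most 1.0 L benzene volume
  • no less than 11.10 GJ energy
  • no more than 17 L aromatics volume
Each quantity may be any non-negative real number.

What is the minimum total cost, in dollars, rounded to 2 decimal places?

$378.71

Set it up as a linear program. Let x1 = barrels of heavy naphtha, x2 = barrels of alkylate, x3 = barrels of FCC naphtha, x4 = barrels of MTBE.
Minimise 127.94x1 + 203.77x2 + 146.76x3 + 258.39x4 s.t.:
  0.8x1 + 1.4x3 ≤ 1   (benzene volume)
  5.59x1 + 4.99x2 + 5.34x3 + 4.24x4 ≥ 11.1   (energy)
  21x1 + 1x2 + 45x3 ≤ 17   (aromatics volume)
  x1, x2, x3, x4 ≥ 0.
The minimum-cost mix takes nothing from FCC naphtha, MTBE — only heavy naphtha, alkylate. Binding constraints: energy and aromatics volume.
That vertex is x1 = 0.743246, x2 = 1.391835.
Hence cost = 127.94·0.743246 + 203.77·1.391835 = $378.7051.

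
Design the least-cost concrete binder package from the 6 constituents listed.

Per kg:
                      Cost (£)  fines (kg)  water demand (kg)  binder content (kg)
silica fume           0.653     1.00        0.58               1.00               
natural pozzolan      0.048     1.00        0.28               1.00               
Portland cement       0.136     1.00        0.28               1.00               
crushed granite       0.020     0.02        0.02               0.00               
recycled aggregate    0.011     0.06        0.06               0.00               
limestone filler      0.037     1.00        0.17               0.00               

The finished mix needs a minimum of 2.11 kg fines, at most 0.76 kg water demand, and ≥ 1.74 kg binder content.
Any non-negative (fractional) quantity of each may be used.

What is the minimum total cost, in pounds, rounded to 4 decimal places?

£0.0972

Set it up as a linear program. Let x1 = kg of silica fume, x2 = kg of natural pozzolan, x3 = kg of Portland cement, x4 = kg of crushed granite, x5 = kg of recycled aggregate, x6 = kg of limestone filler.
min 0.653x1 + 0.048x2 + 0.136x3 + 0.02x4 + 0.011x5 + 0.037x6 with:
  1x1 + 1x2 + 1x3 + 0.02x4 + 0.06x5 + 1x6 ≥ 2.11   (fines)
  0.58x1 + 0.28x2 + 0.28x3 + 0.02x4 + 0.06x5 + 0.17x6 ≤ 0.76   (water demand)
  1x1 + 1x2 + 1x3 ≥ 1.74   (binder content)
  x1, x2, x3, x4, x5, x6 ≥ 0.
At the optimum only natural pozzolan, limestone filler are positive (silica fume, Portland cement, crushed granite, recycled aggregate = 0). There the fines and binder content constraints are tight.
So natural pozzolan = 1.74 kg, limestone filler = 0.37 kg.
Cost = 0.048·1.74 + 0.037·0.37 = 0.097210.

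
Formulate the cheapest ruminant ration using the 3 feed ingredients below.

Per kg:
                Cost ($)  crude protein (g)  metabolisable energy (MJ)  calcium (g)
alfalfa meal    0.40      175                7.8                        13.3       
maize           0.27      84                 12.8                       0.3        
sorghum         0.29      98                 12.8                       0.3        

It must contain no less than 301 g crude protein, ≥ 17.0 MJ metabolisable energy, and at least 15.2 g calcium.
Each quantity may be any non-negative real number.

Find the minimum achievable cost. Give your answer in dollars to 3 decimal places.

Let x1 = kg of alfalfa meal, x2 = kg of maize, x3 = kg of sorghum.
Minimise 0.4x1 + 0.27x2 + 0.29x3 with:
  175x1 + 84x2 + 98x3 ≥ 301   (crude protein)
  7.8x1 + 12.8x2 + 12.8x3 ≥ 17   (metabolisable energy)
  13.3x1 + 0.3x2 + 0.3x3 ≥ 15.2   (calcium)
  x1, x2, x3 ≥ 0.
At the optimum only alfalfa meal, sorghum are positive (maize = 0). There the crude protein and metabolisable energy constraints are tight.
That vertex is x1 = 1.482, x3 = 0.425.
Objective = 0.4·1.482 + 0.29·0.425 = 0.71605.

$0.716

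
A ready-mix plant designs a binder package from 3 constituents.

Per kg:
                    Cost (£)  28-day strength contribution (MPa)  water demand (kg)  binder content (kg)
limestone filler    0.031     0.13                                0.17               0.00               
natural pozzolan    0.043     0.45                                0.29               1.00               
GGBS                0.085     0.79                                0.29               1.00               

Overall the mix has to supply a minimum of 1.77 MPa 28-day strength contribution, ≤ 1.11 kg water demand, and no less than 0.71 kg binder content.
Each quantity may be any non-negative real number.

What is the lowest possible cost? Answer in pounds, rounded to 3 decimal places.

Treat it as an LP. Let x1 = kg of limestone filler, x2 = kg of natural pozzolan, x3 = kg of GGBS.
Minimize 0.031x1 + 0.043x2 + 0.085x3 with:
  0.13x1 + 0.45x2 + 0.79x3 ≥ 1.77   (28-day strength contribution)
  0.17x1 + 0.29x2 + 0.29x3 ≤ 1.11   (water demand)
  1x2 + 1x3 ≥ 0.71   (binder content)
  x1, x2, x3 ≥ 0.
The minimum-cost mix takes nothing from limestone filler — only natural pozzolan, GGBS. The 28-day strength contribution and water demand requirements are met with equality.
So natural pozzolan = 3.688 kg, GGBS = 0.14 kg.
Objective = 0.043·3.688 + 0.085·0.14 = 0.17048.

£0.170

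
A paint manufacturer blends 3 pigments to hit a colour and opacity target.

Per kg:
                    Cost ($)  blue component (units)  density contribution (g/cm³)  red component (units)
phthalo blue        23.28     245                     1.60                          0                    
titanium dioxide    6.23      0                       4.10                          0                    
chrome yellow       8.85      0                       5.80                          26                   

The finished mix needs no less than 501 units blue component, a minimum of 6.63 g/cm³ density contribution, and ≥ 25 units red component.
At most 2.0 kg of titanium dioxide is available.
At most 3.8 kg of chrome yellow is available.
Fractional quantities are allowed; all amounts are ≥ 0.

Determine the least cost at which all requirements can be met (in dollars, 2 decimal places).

$56.11

Let x1 = kg of phthalo blue, x2 = kg of titanium dioxide, x3 = kg of chrome yellow.
Minimize 23.28x1 + 6.23x2 + 8.85x3 subject to:
  245x1 ≥ 501   (blue component)
  1.6x1 + 4.1x2 + 5.8x3 ≥ 6.63   (density contribution)
  26x3 ≥ 25   (red component)
  x2 ≤ 2
  x3 ≤ 3.8
  x1, x2, x3 ≥ 0.
At the optimum only phthalo blue, chrome yellow are positive (titanium dioxide = 0). Binding constraints: blue component and red component.
That vertex is x1 = 2.0449, x3 = 0.96154.
Objective = 23.28·2.0449 + 8.85·0.96154 = 56.1149.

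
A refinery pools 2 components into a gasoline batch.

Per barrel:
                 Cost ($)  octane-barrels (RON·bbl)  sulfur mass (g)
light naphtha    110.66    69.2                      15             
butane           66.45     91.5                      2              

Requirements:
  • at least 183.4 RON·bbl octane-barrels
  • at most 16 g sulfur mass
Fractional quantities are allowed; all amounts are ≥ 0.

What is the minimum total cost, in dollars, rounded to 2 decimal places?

Treat it as an LP. Let x1 = barrels of light naphtha, x2 = barrels of butane.
Minimise 110.66x1 + 66.45x2 s.t.:
  69.2x1 + 91.5x2 ≥ 183.4   (octane-barrels)
  15x1 + 2x2 ≤ 16   (sulfur mass)
  x1, x2 ≥ 0.
The cheapest feasible vertex uses only butane; light naphtha is not used. Binding constraint: octane-barrels.
That vertex is x2 = 2.0044.
Total cost: 66.45·2.0044 = 133.1924.

$133.19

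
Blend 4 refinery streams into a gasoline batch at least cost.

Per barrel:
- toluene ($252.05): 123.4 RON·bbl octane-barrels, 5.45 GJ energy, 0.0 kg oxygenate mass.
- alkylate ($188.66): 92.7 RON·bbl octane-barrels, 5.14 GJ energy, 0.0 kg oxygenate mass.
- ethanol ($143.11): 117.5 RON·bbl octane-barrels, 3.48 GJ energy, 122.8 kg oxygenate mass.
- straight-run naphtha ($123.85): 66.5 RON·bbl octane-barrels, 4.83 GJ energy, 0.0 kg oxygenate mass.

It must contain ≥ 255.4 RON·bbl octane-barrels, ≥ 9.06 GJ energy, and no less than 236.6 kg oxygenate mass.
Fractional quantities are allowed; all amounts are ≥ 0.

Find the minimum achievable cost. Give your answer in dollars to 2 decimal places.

Set it up as a linear program. Let x1 = barrels of toluene, x2 = barrels of alkylate, x3 = barrels of ethanol, x4 = barrels of straight-run naphtha.
Minimize 252.05x1 + 188.66x2 + 143.11x3 + 123.85x4 with:
  123.4x1 + 92.7x2 + 117.5x3 + 66.5x4 ≥ 255.4   (octane-barrels)
  5.45x1 + 5.14x2 + 3.48x3 + 4.83x4 ≥ 9.06   (energy)
  122.8x3 ≥ 236.6   (oxygenate mass)
  x1, x2, x3, x4 ≥ 0.
The minimum-cost mix takes nothing from toluene, alkylate — only ethanol, straight-run naphtha. There the energy and oxygenate mass constraints are tight.
Solving gives x3 = 1.9267, x4 = 0.48759.
Cost = 143.11·1.9267 + 123.85·0.48759 = 336.1181.

$336.12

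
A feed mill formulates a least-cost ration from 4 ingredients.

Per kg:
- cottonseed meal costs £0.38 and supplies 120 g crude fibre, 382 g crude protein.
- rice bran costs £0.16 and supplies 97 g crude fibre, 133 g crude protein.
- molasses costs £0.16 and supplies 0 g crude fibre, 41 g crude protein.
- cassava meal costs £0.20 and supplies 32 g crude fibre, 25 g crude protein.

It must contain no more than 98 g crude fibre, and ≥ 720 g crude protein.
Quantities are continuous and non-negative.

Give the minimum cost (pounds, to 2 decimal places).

£1.90

Set it up as a linear program. Let x1 = kg of cottonseed meal, x2 = kg of rice bran, x3 = kg of molasses, x4 = kg of cassava meal.
min 0.38x1 + 0.16x2 + 0.16x3 + 0.2x4 with:
  120x1 + 97x2 + 32x4 ≤ 98   (crude fibre)
  382x1 + 133x2 + 41x3 + 25x4 ≥ 720   (crude protein)
  x1, x2, x3, x4 ≥ 0.
The minimum-cost mix takes nothing from rice bran, cassava meal — only cottonseed meal, molasses. There the crude fibre and crude protein constraints are tight.
So cottonseed meal = 0.8167 kg, molasses = 9.952 kg.
Hence cost = 0.38·0.8167 + 0.16·9.952 = £1.9027.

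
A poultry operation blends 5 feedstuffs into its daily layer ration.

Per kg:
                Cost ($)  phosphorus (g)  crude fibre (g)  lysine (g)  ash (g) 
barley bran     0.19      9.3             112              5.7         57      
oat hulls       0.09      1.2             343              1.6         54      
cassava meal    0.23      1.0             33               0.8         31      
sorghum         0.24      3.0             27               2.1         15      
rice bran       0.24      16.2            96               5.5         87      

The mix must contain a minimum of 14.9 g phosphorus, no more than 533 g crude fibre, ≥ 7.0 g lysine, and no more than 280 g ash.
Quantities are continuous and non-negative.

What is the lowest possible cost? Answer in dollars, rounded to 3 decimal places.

$0.261

Let x1 = kg of barley bran, x2 = kg of oat hulls, x3 = kg of cassava meal, x4 = kg of sorghum, x5 = kg of rice bran.
Minimise 0.19x1 + 0.09x2 + 0.23x3 + 0.24x4 + 0.24x5 subject to:
  9.3x1 + 1.2x2 + 1x3 + 3x4 + 16.2x5 ≥ 14.9   (phosphorus)
  112x1 + 343x2 + 33x3 + 27x4 + 96x5 ≤ 533   (crude fibre)
  5.7x1 + 1.6x2 + 0.8x3 + 2.1x4 + 5.5x5 ≥ 7   (lysine)
  57x1 + 54x2 + 31x3 + 15x4 + 87x5 ≤ 280   (ash)
  x1, x2, x3, x4, x5 ≥ 0.
At the optimum only barley bran, rice bran are positive (oat hulls, cassava meal, sorghum = 0). The phosphorus and lysine requirements are met with equality.
That vertex is x1 = 0.7635, x5 = 0.4814.
Cost = 0.19·0.7635 + 0.24·0.4814 = 0.26060.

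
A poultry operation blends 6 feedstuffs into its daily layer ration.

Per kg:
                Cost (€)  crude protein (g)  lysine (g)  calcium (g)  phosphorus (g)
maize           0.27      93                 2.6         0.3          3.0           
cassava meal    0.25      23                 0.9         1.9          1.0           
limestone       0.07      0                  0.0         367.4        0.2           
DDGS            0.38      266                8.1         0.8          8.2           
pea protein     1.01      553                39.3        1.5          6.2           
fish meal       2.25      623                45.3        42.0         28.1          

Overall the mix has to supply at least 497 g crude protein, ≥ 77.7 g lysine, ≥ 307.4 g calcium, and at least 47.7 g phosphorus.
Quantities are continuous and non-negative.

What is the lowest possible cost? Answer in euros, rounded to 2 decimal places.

€2.93

Set it up as a linear program. Let x1 = kg of maize, x2 = kg of cassava meal, x3 = kg of limestone, x4 = kg of DDGS, x5 = kg of pea protein, x6 = kg of fish meal.
min 0.27x1 + 0.25x2 + 0.07x3 + 0.38x4 + 1.01x5 + 2.25x6 s.t.:
  93x1 + 23x2 + 266x4 + 553x5 + 623x6 ≥ 497   (crude protein)
  2.6x1 + 0.9x2 + 8.1x4 + 39.3x5 + 45.3x6 ≥ 77.7   (lysine)
  0.3x1 + 1.9x2 + 367.4x3 + 0.8x4 + 1.5x5 + 42x6 ≥ 307.4   (calcium)
  3x1 + 1x2 + 0.2x3 + 8.2x4 + 6.2x5 + 28.1x6 ≥ 47.7   (phosphorus)
  x1, x2, x3, x4, x5, x6 ≥ 0.
The optimal basis is {limestone, DDGS, pea protein}; maize, cassava meal, fish meal drop out. Binding constraints: lysine, calcium, phosphorus.
Solving gives x3 = 0.8218, x4 = 5.096, x5 = 0.9267.
Hence cost = 0.07·0.8218 + 0.38·5.096 + 1.01·0.9267 = €2.9300.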